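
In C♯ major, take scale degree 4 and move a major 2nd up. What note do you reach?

G#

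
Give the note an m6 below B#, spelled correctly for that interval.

B down a major sixth is D, so the target letter is D.
From B#, a minor sixth is 8 semitones down: D##.

D##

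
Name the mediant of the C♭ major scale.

Eb

Degree 3 takes the letter 2 steps above C, which is E.
In major, degree 3 sits 4 semitones above the tonic. Cb + 4 semitones is pitch class 3, spelled on E as Eb.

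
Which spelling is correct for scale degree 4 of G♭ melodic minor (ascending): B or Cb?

Cb

Each scale degree takes a distinct letter name. Degree 4 of a scale on G must use the letter C.
Cb and B are enharmonically the same pitch, but only Cb uses the letter C, so it is the correct spelling here.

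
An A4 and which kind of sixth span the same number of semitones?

An augmented fourth spans 6 semitones.
A sixth spanning 6 semitones is doubly diminished (the major sixth is 9).

doubly diminished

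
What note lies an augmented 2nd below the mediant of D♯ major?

The mediant of D# major is F##.
An augmented second (3 semitones) below F## lands on the letter E, giving E.

E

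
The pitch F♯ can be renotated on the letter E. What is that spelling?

F# is pitch class 6. The letter E alone is pitch class 4.
To reach pitch class 6 from E requires an offset of +2 semitones, i.e. double sharp: E##.

E##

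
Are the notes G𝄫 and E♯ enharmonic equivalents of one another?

Yes

Gbb = pitch class 5 and E# = pitch class 5 — the same pitch class, so they are enharmonic equivalents.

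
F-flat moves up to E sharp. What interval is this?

Counting letters F–G–A–B–C–D–E gives a seventh.
Fb→E# = 13 semitones, 2 wider than the major seventh (11), so doubly augmented.

doubly augmented seventh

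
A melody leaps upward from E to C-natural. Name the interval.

minor sixth

Counting letters E–F–G–A–B–C gives a sixth.
E→C = 8 semitones, 1 narrower than the major sixth (9), so minor.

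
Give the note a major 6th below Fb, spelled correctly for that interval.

Abb

F down a major sixth is Ab, so the target letter is A.
From Fb, a major sixth is 9 semitones down: Abb.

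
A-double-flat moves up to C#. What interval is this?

doubly augmented third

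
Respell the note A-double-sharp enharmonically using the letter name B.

B

A## is pitch class 11. The letter B alone is pitch class 11.
Pitch class 11 on B needs no accidental: B.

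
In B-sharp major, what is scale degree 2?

C##

Degree 2 takes the letter 1 step above B, which is C.
In major, degree 2 sits 2 semitones above the tonic. B# + 2 semitones is pitch class 2, spelled on C as C##.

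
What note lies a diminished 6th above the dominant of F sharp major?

Ab

The dominant of F# major is C#.
A diminished sixth (7 semitones) above C# lands on the letter A, giving Ab.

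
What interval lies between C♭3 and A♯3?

The letter names run C→A, a span of 5 letter steps, so the interval is some kind of sixth.
Cb to A# is 11 semitones. A major sixth is 9, so 11 makes it doubly augmented.

doubly augmented sixth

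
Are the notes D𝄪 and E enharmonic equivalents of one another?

Yes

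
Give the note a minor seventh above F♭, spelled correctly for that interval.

Ebb

A seventh above F lands on the letter E.
A minor seventh spans 10 semitones, so Fb moves to pitch class 2. On the letter E that is Ebb.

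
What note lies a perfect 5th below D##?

D down a perfect fifth is G, so the target letter is G.
From D##, a perfect fifth is 7 semitones down: G##.

G##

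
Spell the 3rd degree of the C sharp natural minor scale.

The C# natural minor scale runs C# D# E F# G# A B.
Degree 3 is E.

E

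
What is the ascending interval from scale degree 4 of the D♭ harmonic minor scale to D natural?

Scale degree 4 of Db harmonic minor is Gb.
Gb up to D: letters G→D make it a fifth; 8 semitones makes it augmented.

augmented fifth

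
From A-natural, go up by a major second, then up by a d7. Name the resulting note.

Ab

A major second up from A is B (letter B, 2 semitones up).
A diminished seventh up from B is Ab (letter A, 9 semitones up).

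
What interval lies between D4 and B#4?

The letter names run D→B, a span of 5 letter steps, so the interval is some kind of sixth.
D to B# is 10 semitones. A major sixth is 9, so 10 makes it augmented.

augmented sixth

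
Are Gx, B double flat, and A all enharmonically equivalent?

Yes

G## = pitch class 9 and Bbb = pitch class 9 and A = pitch class 9 — the same pitch class, so they are enharmonic equivalents.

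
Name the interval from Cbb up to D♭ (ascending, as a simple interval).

The letter names run C→D, a span of 1 letter step, so the interval is some kind of second.
Cbb to Db is 3 semitones. A major second is 2, so 3 makes it augmented.

augmented second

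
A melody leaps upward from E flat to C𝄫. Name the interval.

The letter names run E→C, a span of 5 letter steps, so the interval is some kind of sixth.
Eb to Cbb is 7 semitones. A major sixth is 9, so 7 makes it diminished.

diminished sixth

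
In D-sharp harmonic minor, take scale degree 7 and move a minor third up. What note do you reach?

E#

Scale degree 7 of D# harmonic minor is C##.
A minor third (3 semitones) above C## lands on the letter E, giving E#.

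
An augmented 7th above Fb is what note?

E

F up a major seventh is E, so the target letter is E.
From Fb, an augmented seventh is 12 semitones up: E.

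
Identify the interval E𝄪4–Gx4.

minor third

The letter names run E→G, a span of 2 letter steps, so the interval is some kind of third.
E## to G## is 3 semitones. A major third is 4, so 3 makes it minor.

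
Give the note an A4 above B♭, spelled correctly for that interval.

E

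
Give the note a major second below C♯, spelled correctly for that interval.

A second below C lands on the letter B.
A major second spans 2 semitones, so C# moves to pitch class 11. On the letter B that is B.

B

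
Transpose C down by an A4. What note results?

C down a perfect fourth is G, so the target letter is G.
From C, an augmented fourth is 6 semitones down: Gb.

Gb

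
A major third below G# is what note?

G down a major third is Eb, so the target letter is E.
From G#, a major third is 4 semitones down: E.

E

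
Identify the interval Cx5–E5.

The letter names run C→E, a span of 2 letter steps, so the interval is some kind of third.
C## to E is 2 semitones. A major third is 4, so 2 makes it diminished.

diminished third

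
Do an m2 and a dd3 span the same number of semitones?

A minor second spans 1 semitone; a doubly diminished third spans 1.
They are enharmonically equivalent.

Yes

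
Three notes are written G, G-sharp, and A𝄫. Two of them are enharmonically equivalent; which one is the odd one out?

In 12-tone equal temperament, enharmonic equivalents share a pitch class. G is pitch class 7; G# is pitch class 8; Abb is pitch class 7.
G and Abb share pitch class 7, while G# is pitch class 8.

G#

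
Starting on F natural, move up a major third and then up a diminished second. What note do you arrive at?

A major third up from F is A (letter A, 4 semitones up).
A diminished second up from A is Bbb (letter B, 0 semitones up).

Bbb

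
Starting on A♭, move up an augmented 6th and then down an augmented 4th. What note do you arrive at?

An augmented sixth up from Ab is F# (letter F, 10 semitones up).
An augmented fourth down from F# is C (letter C, 6 semitones down).

C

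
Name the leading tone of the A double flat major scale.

Gb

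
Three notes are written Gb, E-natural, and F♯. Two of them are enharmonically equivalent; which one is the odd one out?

In 12-tone equal temperament, enharmonic equivalents share a pitch class. Gb is pitch class 6; E is pitch class 4; F# is pitch class 6.
Gb and F# share pitch class 6, while E is pitch class 4.

E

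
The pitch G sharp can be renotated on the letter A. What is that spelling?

Ab

Plain A sits 1 semitone above G#, so on the letter A the same pitch needs a flat: Ab.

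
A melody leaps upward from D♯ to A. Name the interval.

The letter names run D→A, a span of 4 letter steps, so the interval is some kind of fifth.
D# to A is 6 semitones. A perfect fifth is 7, so 6 makes it diminished.

diminished fifth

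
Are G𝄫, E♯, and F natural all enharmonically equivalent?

Gbb = pitch class 5 and E# = pitch class 5 and F = pitch class 5 — the same pitch class, so they are enharmonic equivalents.

Yes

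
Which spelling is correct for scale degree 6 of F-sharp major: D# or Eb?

D#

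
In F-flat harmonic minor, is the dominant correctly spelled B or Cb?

Each scale degree takes a distinct letter name. Degree 5 of a scale on F must use the letter C.
Cb and B are enharmonically the same pitch, but only Cb uses the letter C, so it is the correct spelling here.

Cb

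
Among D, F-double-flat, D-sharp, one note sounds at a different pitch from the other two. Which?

D

In 12-tone equal temperament, enharmonic equivalents share a pitch class. D is pitch class 2; Fbb is pitch class 3; D# is pitch class 3.
Fbb and D# share pitch class 3, while D is pitch class 2.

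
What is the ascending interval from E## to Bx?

Counting letters E–F–G–A–B gives a fifth.
E##→B## = 7 semitones, exactly the perfect fifth.

perfect fifth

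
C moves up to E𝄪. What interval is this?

Counting letters C–D–E gives a third.
C→E## = 6 semitones, 2 wider than the major third (4), so doubly augmented.

doubly augmented third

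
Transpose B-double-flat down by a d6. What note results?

A sixth below B lands on the letter D.
A diminished sixth spans 7 semitones, so Bbb moves to pitch class 2. On the letter D that is D.

D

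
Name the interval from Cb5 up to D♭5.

Counting letters C–D gives a second.
Cb→Db = 2 semitones, exactly the major second.

major second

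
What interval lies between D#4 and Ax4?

The letter names run D→A, a span of 4 letter steps, so the interval is some kind of fifth.
D# to A## is 8 semitones. A perfect fifth is 7, so 8 makes it augmented.

augmented fifth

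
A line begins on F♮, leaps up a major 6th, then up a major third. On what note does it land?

F#

A major sixth up from F is D (letter D, 9 semitones up).
A major third up from D is F# (letter F, 4 semitones up).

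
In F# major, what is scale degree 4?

Degree 4 takes the letter 3 steps above F, which is B.
In major, degree 4 sits 5 semitones above the tonic. F# + 5 semitones is pitch class 11, spelled on B as B.

B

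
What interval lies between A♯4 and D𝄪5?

augmented fourth

Counting letters A–B–C–D gives a fourth.
A#→D## = 6 semitones, 1 wider than the perfect fourth (5), so augmented.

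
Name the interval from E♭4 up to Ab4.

Counting letters E–F–G–A gives a fourth.
Eb→Ab = 5 semitones, exactly the perfect fourth.

perfect fourth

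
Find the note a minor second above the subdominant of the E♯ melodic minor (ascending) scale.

B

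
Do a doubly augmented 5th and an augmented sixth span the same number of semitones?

No

A doubly augmented fifth spans 9 semitones; an augmented sixth spans 10.
The spans differ, so they are not enharmonic equivalents.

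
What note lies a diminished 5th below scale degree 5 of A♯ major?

A##

Scale degree 5 of A# major is E#.
A diminished fifth (6 semitones) below E# lands on the letter A, giving A##.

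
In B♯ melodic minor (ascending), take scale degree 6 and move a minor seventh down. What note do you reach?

A##

Scale degree 6 of B# melodic minor (ascending) is G##.
A minor seventh (10 semitones) below G## lands on the letter A, giving A##.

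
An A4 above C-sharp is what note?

F##

A fourth above C lands on the letter F.
An augmented fourth spans 6 semitones, so C# moves to pitch class 7. On the letter F that is F##.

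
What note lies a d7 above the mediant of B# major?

The mediant of B# major is D##.
A diminished seventh (9 semitones) above D## lands on the letter C, giving C#.

C#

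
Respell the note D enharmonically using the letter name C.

Plain C sits 2 semitones below D, so on the letter C the same pitch needs a double sharp: C##.

C##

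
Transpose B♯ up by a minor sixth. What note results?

B up a major sixth is G#, so the target letter is G.
From B#, a minor sixth is 8 semitones up: G#.

G#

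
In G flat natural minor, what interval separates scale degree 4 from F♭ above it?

Scale degree 4 of Gb natural minor is Cb.
Cb up to Fb: letters C→F make it a fourth; 5 semitones makes it perfect.

perfect fourth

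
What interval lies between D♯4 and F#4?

Counting letters D–E–F gives a third.
D#→F# = 3 semitones, 1 narrower than the major third (4), so minor.

minor third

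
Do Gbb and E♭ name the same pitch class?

Two spellings are enharmonically equivalent only if they share a pitch class.
Here Gbb → 5, Eb → 3; 3 ≠ 5, so they are not.

No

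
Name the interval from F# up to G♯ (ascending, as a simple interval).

Counting letters F–G gives a second.
F#→G# = 2 semitones, exactly the major second.

major second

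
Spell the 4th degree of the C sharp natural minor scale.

F#

The C# natural minor scale runs C# D# E F# G# A B.
Degree 4 is F#.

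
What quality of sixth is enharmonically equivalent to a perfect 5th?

diminished

A perfect fifth spans 7 semitones.
A sixth spanning 7 semitones is diminished (the major sixth is 9).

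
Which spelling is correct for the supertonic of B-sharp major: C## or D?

C##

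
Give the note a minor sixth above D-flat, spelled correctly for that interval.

Bbb

A sixth above D lands on the letter B.
A minor sixth spans 8 semitones, so Db moves to pitch class 9. On the letter B that is Bbb.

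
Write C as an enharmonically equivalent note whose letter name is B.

Plain B sits 1 semitone below C, so on the letter B the same pitch needs a sharp: B#.

B#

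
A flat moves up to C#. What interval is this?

augmented third

The letter names run A→C, a span of 2 letter steps, so the interval is some kind of third.
Ab to C# is 5 semitones. A major third is 4, so 5 makes it augmented.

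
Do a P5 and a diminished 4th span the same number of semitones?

No

A perfect fifth spans 7 semitones; a diminished fourth spans 4.
The spans differ, so they are not enharmonic equivalents.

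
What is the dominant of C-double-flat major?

The Cbb major scale runs Cbb Dbb Ebb Fbb Gbb Abb Bbb.
Degree 5 is Gbb.

Gbb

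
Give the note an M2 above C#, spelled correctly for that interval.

D#

A second above C lands on the letter D.
A major second spans 2 semitones, so C# moves to pitch class 3. On the letter D that is D#.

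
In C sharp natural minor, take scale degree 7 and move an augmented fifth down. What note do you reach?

Eb

Scale degree 7 of C# natural minor is B.
An augmented fifth (8 semitones) below B lands on the letter E, giving Eb.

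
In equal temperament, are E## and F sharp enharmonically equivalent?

E## is pitch class 6; F# is pitch class 6.
All spellings map to pitch class 6, so they are enharmonically equivalent.

Yes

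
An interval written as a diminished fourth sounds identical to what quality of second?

doubly augmented

A diminished fourth spans 4 semitones.
A second spanning 4 semitones is doubly augmented (the major second is 2).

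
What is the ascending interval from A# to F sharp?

The letter names run A→F, a span of 5 letter steps, so the interval is some kind of sixth.
A# to F# is 8 semitones. A major sixth is 9, so 8 makes it minor.

minor sixth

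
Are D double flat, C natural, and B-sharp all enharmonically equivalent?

Dbb is pitch class 0; C is pitch class 0; B# is pitch class 0.
All spellings map to pitch class 0, so they are enharmonically equivalent.

Yes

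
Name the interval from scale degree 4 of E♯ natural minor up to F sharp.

Scale degree 4 of E# natural minor is A#.
A# up to F#: letters A→F make it a sixth; 8 semitones makes it minor.

minor sixth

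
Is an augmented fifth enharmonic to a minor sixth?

Yes

An augmented fifth spans 8 semitones; a minor sixth spans 8.
They are enharmonically equivalent.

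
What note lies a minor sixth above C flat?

Abb

A sixth above C lands on the letter A.
A minor sixth spans 8 semitones, so Cb moves to pitch class 7. On the letter A that is Abb.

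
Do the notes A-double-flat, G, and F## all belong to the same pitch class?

Abb is pitch class 7; G is pitch class 7; F## is pitch class 7.
All spellings map to pitch class 7, so they are enharmonically equivalent.

Yes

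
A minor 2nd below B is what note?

A#

A second below B lands on the letter A.
A minor second spans 1 semitone, so B moves to pitch class 10. On the letter A that is A#.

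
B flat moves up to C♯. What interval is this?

The letter names run B→C, a span of 1 letter step, so the interval is some kind of second.
Bb to C# is 3 semitones. A major second is 2, so 3 makes it augmented.

augmented second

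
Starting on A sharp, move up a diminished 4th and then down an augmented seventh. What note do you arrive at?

Ebb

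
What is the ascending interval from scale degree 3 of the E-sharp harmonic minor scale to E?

Scale degree 3 of E# harmonic minor is G#.
G# up to E: letters G→E make it a sixth; 8 semitones makes it minor.

minor sixth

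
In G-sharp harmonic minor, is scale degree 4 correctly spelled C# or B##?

Each scale degree takes a distinct letter name. Degree 4 of a scale on G must use the letter C.
C# and B## are enharmonically the same pitch, but only C# uses the letter C, so it is the correct spelling here.

C#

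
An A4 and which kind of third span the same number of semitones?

An augmented fourth spans 6 semitones.
A third spanning 6 semitones is doubly augmented (the major third is 4).

doubly augmented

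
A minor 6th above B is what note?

A sixth above B lands on the letter G.
A minor sixth spans 8 semitones, so B moves to pitch class 7. On the letter G that is G.

G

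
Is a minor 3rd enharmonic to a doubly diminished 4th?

Yes

A minor third spans 3 semitones; a doubly diminished fourth spans 3.
They are enharmonically equivalent.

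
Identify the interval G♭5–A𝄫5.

minor second

The letter names run G→A, a span of 1 letter step, so the interval is some kind of second.
Gb to Abb is 1 semitone. A major second is 2, so 1 makes it minor.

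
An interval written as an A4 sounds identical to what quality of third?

An augmented fourth spans 6 semitones.
A third spanning 6 semitones is doubly augmented (the major third is 4).

doubly augmented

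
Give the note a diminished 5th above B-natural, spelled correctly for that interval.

F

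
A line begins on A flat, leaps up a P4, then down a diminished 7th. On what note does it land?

E

A perfect fourth up from Ab is Db (letter D, 5 semitones up).
A diminished seventh down from Db is E (letter E, 9 semitones down).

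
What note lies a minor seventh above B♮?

A

B up a major seventh is A#, so the target letter is A.
From B, a minor seventh is 10 semitones up: A.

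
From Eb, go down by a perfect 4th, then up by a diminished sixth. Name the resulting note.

Gbb

A perfect fourth down from Eb is Bb (letter B, 5 semitones down).
A diminished sixth up from Bb is Gbb (letter G, 7 semitones up).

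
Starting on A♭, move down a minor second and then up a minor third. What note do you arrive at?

Bb

A minor second down from Ab is G (letter G, 1 semitone down).
A minor third up from G is Bb (letter B, 3 semitones up).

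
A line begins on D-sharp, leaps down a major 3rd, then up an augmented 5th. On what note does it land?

F##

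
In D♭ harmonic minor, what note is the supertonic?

Eb

The Db harmonic minor scale runs Db Eb Fb Gb Ab Bbb C.
Degree 2 is Eb.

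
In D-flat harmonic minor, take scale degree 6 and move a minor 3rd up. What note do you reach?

Dbb

Scale degree 6 of Db harmonic minor is Bbb.
A minor third (3 semitones) above Bbb lands on the letter D, giving Dbb.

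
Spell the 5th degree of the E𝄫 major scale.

Bbb

Degree 5 takes the letter 4 steps above E, which is B.
In major, degree 5 sits 7 semitones above the tonic. Ebb + 7 semitones is pitch class 9, spelled on B as Bbb.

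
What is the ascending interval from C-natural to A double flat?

The letter names run C→A, a span of 5 letter steps, so the interval is some kind of sixth.
C to Abb is 7 semitones. A major sixth is 9, so 7 makes it diminished.

diminished sixth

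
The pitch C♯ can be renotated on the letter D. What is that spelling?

Db

C# is pitch class 1. The letter D alone is pitch class 2.
To reach pitch class 1 from D requires an offset of -1 semitone, i.e. flat: Db.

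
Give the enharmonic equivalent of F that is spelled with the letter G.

Plain G sits 2 semitones above F, so on the letter G the same pitch needs a double flat: Gbb.

Gbb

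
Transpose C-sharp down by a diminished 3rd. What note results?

A third below C lands on the letter A.
A diminished third spans 2 semitones, so C# moves to pitch class 11. On the letter A that is A##.

A##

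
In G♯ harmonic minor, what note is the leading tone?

F##

The G# harmonic minor scale runs G# A# B C# D# E F##.
Degree 7 is F##.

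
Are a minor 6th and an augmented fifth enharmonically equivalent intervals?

A minor sixth spans 8 semitones; an augmented fifth spans 8.
They are enharmonically equivalent.

Yes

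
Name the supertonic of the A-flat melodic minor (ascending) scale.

Degree 2 takes the letter 1 step above A, which is B.
In melodic minor (ascending), degree 2 sits 2 semitones above the tonic. Ab + 2 semitones is pitch class 10, spelled on B as Bb.

Bb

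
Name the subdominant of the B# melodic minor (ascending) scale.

The B# melodic minor (ascending) scale runs B# C## D# E# F## G## A##.
Degree 4 is E#.

E#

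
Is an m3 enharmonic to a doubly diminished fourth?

Yes

A minor third spans 3 semitones; a doubly diminished fourth spans 3.
They are enharmonically equivalent.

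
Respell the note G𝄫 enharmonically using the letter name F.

Gbb is pitch class 5. The letter F alone is pitch class 5.
Pitch class 5 on F needs no accidental: F.

F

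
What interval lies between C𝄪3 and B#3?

The letter names run C→B, a span of 6 letter steps, so the interval is some kind of seventh.
C## to B# is 10 semitones. A major seventh is 11, so 10 makes it minor.

minor seventh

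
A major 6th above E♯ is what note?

E up a major sixth is C#, so the target letter is C.
From E#, a major sixth is 9 semitones up: C##.

C##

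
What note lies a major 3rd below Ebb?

E down a major third is C, so the target letter is C.
From Ebb, a major third is 4 semitones down: Cbb.

Cbb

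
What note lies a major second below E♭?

Db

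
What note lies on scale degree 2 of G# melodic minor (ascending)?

A#

Degree 2 takes the letter 1 step above G, which is A.
In melodic minor (ascending), degree 2 sits 2 semitones above the tonic. G# + 2 semitones is pitch class 10, spelled on A as A#.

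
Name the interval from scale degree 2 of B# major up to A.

Scale degree 2 of B# major is C##.
C## up to A: letters C→A make it a sixth; 7 semitones makes it diminished.

diminished sixth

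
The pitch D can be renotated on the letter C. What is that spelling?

C##

D is pitch class 2. The letter C alone is pitch class 0.
To reach pitch class 2 from C requires an offset of +2 semitones, i.e. double sharp: C##.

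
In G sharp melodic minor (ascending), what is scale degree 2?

Degree 2 takes the letter 1 step above G, which is A.
In melodic minor (ascending), degree 2 sits 2 semitones above the tonic. G# + 2 semitones is pitch class 10, spelled on A as A#.

A#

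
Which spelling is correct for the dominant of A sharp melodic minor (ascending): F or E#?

Each scale degree takes a distinct letter name. Degree 5 of a scale on A must use the letter E.
E# and F are enharmonically the same pitch, but only E# uses the letter E, so it is the correct spelling here.

E#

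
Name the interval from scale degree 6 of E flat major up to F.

perfect fourth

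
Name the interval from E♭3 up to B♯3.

doubly augmented fifth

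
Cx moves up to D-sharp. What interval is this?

Counting letters C–D gives a second.
C##→D# = 1 semitone, 1 narrower than the major second (2), so minor.

minor second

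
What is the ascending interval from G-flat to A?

augmented second

Counting letters G–A gives a second.
Gb→A = 3 semitones, 1 wider than the major second (2), so augmented.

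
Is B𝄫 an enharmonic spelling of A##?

No

Bbb is pitch class 9; A## is pitch class 11.
The pitch classes differ (9 vs. 11), so they are not enharmonic equivalents.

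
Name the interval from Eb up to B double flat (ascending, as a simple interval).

The letter names run E→B, a span of 4 letter steps, so the interval is some kind of fifth.
Eb to Bbb is 6 semitones. A perfect fifth is 7, so 6 makes it diminished.

diminished fifth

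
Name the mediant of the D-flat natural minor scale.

Fb

Degree 3 takes the letter 2 steps above D, which is F.
In natural minor, degree 3 sits 3 semitones above the tonic. Db + 3 semitones is pitch class 4, spelled on F as Fb.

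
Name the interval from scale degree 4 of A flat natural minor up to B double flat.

minor sixth

Scale degree 4 of Ab natural minor is Db.
Db up to Bbb: letters D→B make it a sixth; 8 semitones makes it minor.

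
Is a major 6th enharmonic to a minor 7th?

No

A major sixth spans 9 semitones; a minor seventh spans 10.
The spans differ, so they are not enharmonic equivalents.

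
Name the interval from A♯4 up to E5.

diminished fifth

Counting letters A–B–C–D–E gives a fifth.
A#→E = 6 semitones, 1 narrower than the perfect fifth (7), so diminished.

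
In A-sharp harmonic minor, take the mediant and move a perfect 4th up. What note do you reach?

F#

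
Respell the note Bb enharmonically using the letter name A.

Bb is pitch class 10. The letter A alone is pitch class 9.
To reach pitch class 10 from A requires an offset of +1 semitone, i.e. sharp: A#.

A#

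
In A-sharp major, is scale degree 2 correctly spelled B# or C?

Each scale degree takes a distinct letter name. Degree 2 of a scale on A must use the letter B.
B# and C are enharmonically the same pitch, but only B# uses the letter B, so it is the correct spelling here.

B#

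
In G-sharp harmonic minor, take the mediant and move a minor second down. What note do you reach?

The mediant of G# harmonic minor is B.
A minor second (1 semitone) below B lands on the letter A, giving A#.

A#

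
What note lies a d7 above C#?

Bb

A seventh above C lands on the letter B.
A diminished seventh spans 9 semitones, so C# moves to pitch class 10. On the letter B that is Bb.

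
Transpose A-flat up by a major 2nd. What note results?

Bb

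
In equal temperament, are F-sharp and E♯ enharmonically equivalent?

No

Two spellings are enharmonically equivalent only if they share a pitch class.
Here F# → 6, E# → 5; 5 ≠ 6, so they are not.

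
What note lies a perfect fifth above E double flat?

A fifth above E lands on the letter B.
A perfect fifth spans 7 semitones, so Ebb moves to pitch class 9. On the letter B that is Bbb.

Bbb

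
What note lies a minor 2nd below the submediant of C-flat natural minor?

Gb

The submediant of Cb natural minor is Abb.
A minor second (1 semitone) below Abb lands on the letter G, giving Gb.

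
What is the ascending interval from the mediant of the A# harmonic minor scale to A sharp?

major sixth

The mediant of A# harmonic minor is C#.
C# up to A#: letters C→A make it a sixth; 9 semitones makes it major.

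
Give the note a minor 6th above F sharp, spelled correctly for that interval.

D

A sixth above F lands on the letter D.
A minor sixth spans 8 semitones, so F# moves to pitch class 2. On the letter D that is D.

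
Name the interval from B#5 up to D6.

The letter names run B→D, a span of 2 letter steps, so the interval is some kind of third.
B# to D is 2 semitones. A major third is 4, so 2 makes it diminished.

diminished third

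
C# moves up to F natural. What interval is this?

diminished fourth

The letter names run C→F, a span of 3 letter steps, so the interval is some kind of fourth.
C# to F is 4 semitones. A perfect fourth is 5, so 4 makes it diminished.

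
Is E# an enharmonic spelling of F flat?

Two spellings are enharmonically equivalent only if they share a pitch class.
Here E# → 5, Fb → 4; 4 ≠ 5, so they are not.

No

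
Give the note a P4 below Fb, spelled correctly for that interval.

F down a perfect fourth is C, so the target letter is C.
From Fb, a perfect fourth is 5 semitones down: Cb.

Cb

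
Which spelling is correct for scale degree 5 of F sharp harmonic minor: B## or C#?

Each scale degree takes a distinct letter name. Degree 5 of a scale on F must use the letter C.
C# and B## are enharmonically the same pitch, but only C# uses the letter C, so it is the correct spelling here.

C#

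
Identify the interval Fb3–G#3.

Counting letters F–G gives a second.
Fb→G# = 4 semitones, 2 wider than the major second (2), so doubly augmented.

doubly augmented second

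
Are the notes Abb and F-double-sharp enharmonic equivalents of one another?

Abb = pitch class 7 and F## = pitch class 7 — the same pitch class, so they are enharmonic equivalents.

Yes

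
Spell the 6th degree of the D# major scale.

B#

Degree 6 takes the letter 5 steps above D, which is B.
In major, degree 6 sits 9 semitones above the tonic. D# + 9 semitones is pitch class 0, spelled on B as B#.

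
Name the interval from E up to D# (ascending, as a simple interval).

Counting letters E–F–G–A–B–C–D gives a seventh.
E→D# = 11 semitones, exactly the major seventh.

major seventh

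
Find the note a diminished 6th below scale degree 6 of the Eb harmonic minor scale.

E

Scale degree 6 of Eb harmonic minor is Cb.
A diminished sixth (7 semitones) below Cb lands on the letter E, giving E.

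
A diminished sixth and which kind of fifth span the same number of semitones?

A diminished sixth spans 7 semitones.
A fifth spanning 7 semitones is perfect (the perfect fifth is 7).

perfect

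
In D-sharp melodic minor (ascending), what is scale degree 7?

The D# melodic minor (ascending) scale runs D# E# F# G# A# B# C##.
Degree 7 is C##.

C##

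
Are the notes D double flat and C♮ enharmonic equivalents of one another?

Yes

Dbb = pitch class 0 and C = pitch class 0 — the same pitch class, so they are enharmonic equivalents.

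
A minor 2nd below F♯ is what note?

A second below F lands on the letter E.
A minor second spans 1 semitone, so F# moves to pitch class 5. On the letter E that is E#.

E#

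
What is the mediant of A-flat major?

C

The Ab major scale runs Ab Bb C Db Eb F G.
Degree 3 is C.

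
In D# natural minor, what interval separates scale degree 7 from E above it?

Scale degree 7 of D# natural minor is C#.
C# up to E: letters C→E make it a third; 3 semitones makes it minor.

minor third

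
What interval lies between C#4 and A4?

minor sixth

The letter names run C→A, a span of 5 letter steps, so the interval is some kind of sixth.
C# to A is 8 semitones. A major sixth is 9, so 8 makes it minor.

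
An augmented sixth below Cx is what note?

A sixth below C lands on the letter E.
An augmented sixth spans 10 semitones, so C## moves to pitch class 4. On the letter E that is E.

E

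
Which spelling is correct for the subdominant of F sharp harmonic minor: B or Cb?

B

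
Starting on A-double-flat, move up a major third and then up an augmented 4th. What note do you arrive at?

A major third up from Abb is Cb (letter C, 4 semitones up).
An augmented fourth up from Cb is F (letter F, 6 semitones up).

F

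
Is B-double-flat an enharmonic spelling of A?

Yes

Bbb is pitch class 9; A is pitch class 9.
All spellings map to pitch class 9, so they are enharmonically equivalent.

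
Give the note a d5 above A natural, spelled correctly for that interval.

Eb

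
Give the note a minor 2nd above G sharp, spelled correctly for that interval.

A second above G lands on the letter A.
A minor second spans 1 semitone, so G# moves to pitch class 9. On the letter A that is A.

A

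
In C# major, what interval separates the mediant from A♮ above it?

The mediant of C# major is E#.
E# up to A: letters E→A make it a fourth; 4 semitones makes it diminished.

diminished fourth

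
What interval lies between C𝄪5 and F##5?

perfect fourth

Counting letters C–D–E–F gives a fourth.
C##→F## = 5 semitones, exactly the perfect fourth.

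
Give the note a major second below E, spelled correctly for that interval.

D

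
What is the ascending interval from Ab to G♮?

major seventh

Counting letters A–B–C–D–E–F–G gives a seventh.
Ab→G = 11 semitones, exactly the major seventh.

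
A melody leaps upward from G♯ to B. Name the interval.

minor third

The letter names run G→B, a span of 2 letter steps, so the interval is some kind of third.
G# to B is 3 semitones. A major third is 4, so 3 makes it minor.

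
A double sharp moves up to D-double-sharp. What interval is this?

Counting letters A–B–C–D gives a fourth.
A##→D## = 5 semitones, exactly the perfect fourth.

perfect fourth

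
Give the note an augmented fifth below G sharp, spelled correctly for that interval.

G down a perfect fifth is C, so the target letter is C.
From G#, an augmented fifth is 8 semitones down: C.

C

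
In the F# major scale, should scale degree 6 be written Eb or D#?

Each scale degree takes a distinct letter name. Degree 6 of a scale on F must use the letter D.
D# and Eb are enharmonically the same pitch, but only D# uses the letter D, so it is the correct spelling here.

D#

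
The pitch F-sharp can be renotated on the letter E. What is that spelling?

Plain E sits 2 semitones below F#, so on the letter E the same pitch needs a double sharp: E##.

E##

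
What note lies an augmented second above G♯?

A second above G lands on the letter A.
An augmented second spans 3 semitones, so G# moves to pitch class 11. On the letter A that is A##.

A##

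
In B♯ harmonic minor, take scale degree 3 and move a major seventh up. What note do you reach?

C##

Scale degree 3 of B# harmonic minor is D#.
A major seventh (11 semitones) above D# lands on the letter C, giving C##.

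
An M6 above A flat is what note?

F

A up a major sixth is F#, so the target letter is F.
From Ab, a major sixth is 9 semitones up: F.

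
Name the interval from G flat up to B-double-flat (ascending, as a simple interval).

minor third

Counting letters G–A–B gives a third.
Gb→Bbb = 3 semitones, 1 narrower than the major third (4), so minor.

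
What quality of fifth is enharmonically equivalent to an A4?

diminished

An augmented fourth spans 6 semitones.
A fifth spanning 6 semitones is diminished (the perfect fifth is 7).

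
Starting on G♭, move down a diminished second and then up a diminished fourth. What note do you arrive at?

Bb

A diminished second down from Gb is F# (letter F, 0 semitones down).
A diminished fourth up from F# is Bb (letter B, 4 semitones up).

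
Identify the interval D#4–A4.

The letter names run D→A, a span of 4 letter steps, so the interval is some kind of fifth.
D# to A is 6 semitones. A perfect fifth is 7, so 6 makes it diminished.

diminished fifth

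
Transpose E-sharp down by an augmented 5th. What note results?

E down a perfect fifth is A, so the target letter is A.
From E#, an augmented fifth is 8 semitones down: A.

A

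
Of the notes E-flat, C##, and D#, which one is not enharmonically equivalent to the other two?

In 12-tone equal temperament, enharmonic equivalents share a pitch class. Eb is pitch class 3; C## is pitch class 2; D# is pitch class 3.
Eb and D# share pitch class 3, while C## is pitch class 2.

C##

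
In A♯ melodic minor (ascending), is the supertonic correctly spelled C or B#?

B#

Each scale degree takes a distinct letter name. Degree 2 of a scale on A must use the letter B.
B# and C are enharmonically the same pitch, but only B# uses the letter B, so it is the correct spelling here.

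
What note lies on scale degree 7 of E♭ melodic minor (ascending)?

Degree 7 takes the letter 6 steps above E, which is D.
In melodic minor (ascending), degree 7 sits 11 semitones above the tonic. Eb + 11 semitones is pitch class 2, spelled on D as D.

D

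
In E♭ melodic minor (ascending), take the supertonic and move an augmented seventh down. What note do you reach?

Gbb

The supertonic of Eb melodic minor (ascending) is F.
An augmented seventh (12 semitones) below F lands on the letter G, giving Gbb.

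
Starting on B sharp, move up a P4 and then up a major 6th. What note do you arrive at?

A perfect fourth up from B# is E# (letter E, 5 semitones up).
A major sixth up from E# is C## (letter C, 9 semitones up).

C##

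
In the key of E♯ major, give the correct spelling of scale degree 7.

The E# major scale runs E# F## G## A# B# C## D##.
Degree 7 is D##.

D##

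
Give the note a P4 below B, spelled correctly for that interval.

F#

B down a perfect fourth is F#, so the target letter is F.
From B, a perfect fourth is 5 semitones down: F#.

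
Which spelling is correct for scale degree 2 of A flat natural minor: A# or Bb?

Bb

Each scale degree takes a distinct letter name. Degree 2 of a scale on A must use the letter B.
Bb and A# are enharmonically the same pitch, but only Bb uses the letter B, so it is the correct spelling here.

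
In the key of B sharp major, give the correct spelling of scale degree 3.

D##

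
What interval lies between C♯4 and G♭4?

doubly diminished fifth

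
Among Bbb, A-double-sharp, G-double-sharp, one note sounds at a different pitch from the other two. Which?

In 12-tone equal temperament, enharmonic equivalents share a pitch class. Bbb is pitch class 9; A## is pitch class 11; G## is pitch class 9.
Bbb and G## share pitch class 9, while A## is pitch class 11.

A##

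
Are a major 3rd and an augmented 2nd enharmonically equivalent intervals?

A major third spans 4 semitones; an augmented second spans 3.
The spans differ, so they are not enharmonic equivalents.

No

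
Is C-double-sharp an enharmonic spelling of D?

C## = pitch class 2 and D = pitch class 2 — the same pitch class, so they are enharmonic equivalents.

Yes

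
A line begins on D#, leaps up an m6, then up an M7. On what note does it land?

A#

A minor sixth up from D# is B (letter B, 8 semitones up).
A major seventh up from B is A# (letter A, 11 semitones up).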